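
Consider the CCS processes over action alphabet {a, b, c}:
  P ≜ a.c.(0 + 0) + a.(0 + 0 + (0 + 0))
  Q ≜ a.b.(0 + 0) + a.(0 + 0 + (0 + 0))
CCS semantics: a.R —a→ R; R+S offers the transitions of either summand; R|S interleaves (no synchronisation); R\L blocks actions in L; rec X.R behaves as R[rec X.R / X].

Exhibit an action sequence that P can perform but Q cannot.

Reachable graph of P (4 states):
  s0 = a.c.(0 + 0) + a.(0 + 0 + (0 + 0)) :: --a--▸ s1, --a--▸ s2
  s1 = 0 + 0 + (0 + 0) :: (no moves)
  s2 = c.(0 + 0) :: --c--▸ s3
  s3 = 0 + 0 :: (no moves)
Reachable graph of Q (4 states):
  t0 = a.b.(0 + 0) + a.(0 + 0 + (0 + 0)) :: --a--▸ t1, --a--▸ t2
  t1 = 0 + 0 + (0 + 0) :: (no moves)
  t2 = b.(0 + 0) :: --b--▸ t3
  t3 = 0 + 0 :: (no moves)
Trace ⟨ac⟩ through P, begin at {s0}:
  step 1 (a): {s1, s2}
  step 2 (c): {s3}
  ✓ P
Trace ⟨ac⟩ through Q, begin at {t0}:
  step 1 (a): {t1, t2}
  step 2 (c): ∅  — Q cannot continue

ac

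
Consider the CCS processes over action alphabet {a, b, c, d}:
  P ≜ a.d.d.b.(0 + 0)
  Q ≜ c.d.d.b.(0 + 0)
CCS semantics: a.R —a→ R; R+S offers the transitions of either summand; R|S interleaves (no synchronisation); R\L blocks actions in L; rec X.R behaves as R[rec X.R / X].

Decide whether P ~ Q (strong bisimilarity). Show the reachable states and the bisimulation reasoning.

P's transition system — 5 states:
  u0 = a.d.d.b.(0 + 0) → --a--▸ u1
  u1 = d.d.b.(0 + 0) → --d--▸ u2
  u2 = d.b.(0 + 0) → --d--▸ u3
  u3 = b.(0 + 0) → --b--▸ u4
  u4 = 0 + 0 → (no moves)
Q's transition system — 5 states:
  v0 = c.d.d.b.(0 + 0) → --c--▸ v1
  v1 = d.d.b.(0 + 0) → --d--▸ v2
  v2 = d.b.(0 + 0) → --d--▸ v3
  v3 = b.(0 + 0) → --b--▸ v4
  v4 = 0 + 0 → (no moves)
Bisimilarity quotient blocks:
  B0 = {u0}
  B1 = {u1, v1}
  B2 = {u2, v2}
  B3 = {u3, v3}
  B4 = {u4, v4}
  B5 = {v0}
u0 ∈ B0, v0 ∈ B5 → different blocks

P ≁ Q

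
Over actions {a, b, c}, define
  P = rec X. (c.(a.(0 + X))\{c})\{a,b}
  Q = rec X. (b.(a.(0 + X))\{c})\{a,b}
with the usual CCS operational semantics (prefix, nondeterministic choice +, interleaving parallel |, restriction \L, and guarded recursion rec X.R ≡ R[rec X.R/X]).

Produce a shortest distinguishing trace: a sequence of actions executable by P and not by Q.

c

Reachable graph of P (2 states):
  u0 = rec X. (c.(a.(0 + X))\{c})\{a,b} → --c--▸ u1
  u1 = (a.(0 + (rec X. (c.(a.(0 + X))\{c})\{a,b})))\{c}\{a,b} → (no moves)
Reachable graph of Q (1 states):
  v0 = rec X. (b.(a.(0 + X))\{c})\{a,b} → (no moves)
Executing c from P (initial set {u0}):
  [1] c ⇒ {u1}
  P completes σ.
Executing c from Q (initial set {v0}):
  [1] c ⇒ ∅ (Q stuck)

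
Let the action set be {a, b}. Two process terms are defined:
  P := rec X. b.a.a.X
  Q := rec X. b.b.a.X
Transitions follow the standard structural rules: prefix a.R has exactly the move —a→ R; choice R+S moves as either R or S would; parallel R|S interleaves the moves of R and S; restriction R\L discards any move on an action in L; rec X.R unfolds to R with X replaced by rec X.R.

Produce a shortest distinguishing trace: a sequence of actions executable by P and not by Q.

ba

Reachable graph of P (3 states):
  p0 = rec X. b.a.a.X :: =b=> p1
  p1 = a.a.(rec X. b.a.a.X) :: =a=> p2
  p2 = a.(rec X. b.a.a.X) :: =a=> p0
Reachable graph of Q (3 states):
  q0 = rec X. b.b.a.X :: =b=> q1
  q1 = b.a.(rec X. b.b.a.X) :: =b=> q2
  q2 = a.(rec X. b.b.a.X) :: =a=> q0
Run σ = ⟨ba⟩ on P: start {p0}
  step 1 (b): {p1}
  step 2 (a): {p2}
  P completes σ.
Run σ = ⟨ba⟩ on Q: start {q0}
  step 1 (b): {q1}
  step 2 (a): ∅  — Q cannot continue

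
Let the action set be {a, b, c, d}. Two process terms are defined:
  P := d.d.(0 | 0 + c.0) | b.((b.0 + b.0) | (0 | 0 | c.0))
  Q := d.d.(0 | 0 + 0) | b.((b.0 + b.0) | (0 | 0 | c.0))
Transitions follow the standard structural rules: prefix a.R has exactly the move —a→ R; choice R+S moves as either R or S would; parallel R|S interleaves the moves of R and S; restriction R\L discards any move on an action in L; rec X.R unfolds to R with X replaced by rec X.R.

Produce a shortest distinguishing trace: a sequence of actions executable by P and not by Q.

ddc

P's transition system — 20 states:
  m0 = d.d.(0 | 0 + c.0) | b.((b.0 + b.0) | (0 | 0 | c.0)) :: —b→ m1, —d→ m2
  m1 = d.d.(0 | 0 + c.0) | ((b.0 + b.0) | (0 | 0 | c.0)) :: —b→ m3, —c→ m4, —d→ m5
  m2 = d.(0 | 0 + c.0) | b.((b.0 + b.0) | (0 | 0 | c.0)) :: —b→ m5, —d→ m6
  m3 = d.d.(0 | 0 + c.0) | (0 | (0 | 0 | c.0)) :: —c→ m7, —d→ m8
  m4 = d.d.(0 | 0 + c.0) | ((b.0 + b.0) | (0 | 0 | 0)) :: —b→ m7, —d→ m9
  m5 = d.(0 | 0 + c.0) | ((b.0 + b.0) | (0 | 0 | c.0)) :: —b→ m8, —c→ m9, —d→ m10
  m6 = (0 | 0 + c.0) | b.((b.0 + b.0) | (0 | 0 | c.0)) :: —b→ m10, —c→ m11
  m7 = d.d.(0 | 0 + c.0) | (0 | (0 | 0 | 0)) :: —d→ m12
  m8 = d.(0 | 0 + c.0) | (0 | (0 | 0 | c.0)) :: —c→ m12, —d→ m13
  m9 = d.(0 | 0 + c.0) | ((b.0 + b.0) | (0 | 0 | 0)) :: —b→ m12, —d→ m14
  m10 = (0 | 0 + c.0) | ((b.0 + b.0) | (0 | 0 | c.0)) :: —b→ m13, —c→ m14, —c→ m15
  m11 = 0 | b.((b.0 + b.0) | (0 | 0 | c.0)) :: —b→ m15
  m12 = d.(0 | 0 + c.0) | (0 | (0 | 0 | 0)) :: —d→ m16
  m13 = (0 | 0 + c.0) | (0 | (0 | 0 | c.0)) :: —c→ m16, —c→ m17
  m14 = (0 | 0 + c.0) | ((b.0 + b.0) | (0 | 0 | 0)) :: —b→ m16, —c→ m18
  m15 = 0 | ((b.0 + b.0) | (0 | 0 | c.0)) :: —b→ m17, —c→ m18
  m16 = (0 | 0 + c.0) | (0 | (0 | 0 | 0)) :: —c→ m19
  m17 = 0 | (0 | (0 | 0 | c.0)) :: —c→ m19
  m18 = 0 | ((b.0 + b.0) | (0 | 0 | 0)) :: —b→ m19
  m19 = 0 | (0 | (0 | 0 | 0)) :: ·
Q's transition system — 15 states:
  n0 = d.d.(0 | 0 + 0) | b.((b.0 + b.0) | (0 | 0 | c.0)) :: —b→ n1, —d→ n2
  n1 = d.d.(0 | 0 + 0) | ((b.0 + b.0) | (0 | 0 | c.0)) :: —b→ n3, —c→ n4, —d→ n5
  n2 = d.(0 | 0 + 0) | b.((b.0 + b.0) | (0 | 0 | c.0)) :: —b→ n5, —d→ n6
  n3 = d.d.(0 | 0 + 0) | (0 | (0 | 0 | c.0)) :: —c→ n7, —d→ n8
  n4 = d.d.(0 | 0 + 0) | ((b.0 + b.0) | (0 | 0 | 0)) :: —b→ n7, —d→ n9
  n5 = d.(0 | 0 + 0) | ((b.0 + b.0) | (0 | 0 | c.0)) :: —b→ n8, —c→ n9, —d→ n10
  n6 = (0 | 0 + 0) | b.((b.0 + b.0) | (0 | 0 | c.0)) :: —b→ n10
  n7 = d.d.(0 | 0 + 0) | (0 | (0 | 0 | 0)) :: —d→ n11
  n8 = d.(0 | 0 + 0) | (0 | (0 | 0 | c.0)) :: —c→ n11, —d→ n12
  n9 = d.(0 | 0 + 0) | ((b.0 + b.0) | (0 | 0 | 0)) :: —b→ n11, —d→ n13
  n10 = (0 | 0 + 0) | ((b.0 + b.0) | (0 | 0 | c.0)) :: —b→ n12, —c→ n13
  n11 = d.(0 | 0 + 0) | (0 | (0 | 0 | 0)) :: —d→ n14
  n12 = (0 | 0 + 0) | (0 | (0 | 0 | c.0)) :: —c→ n14
  n13 = (0 | 0 + 0) | ((b.0 + b.0) | (0 | 0 | 0)) :: —b→ n14
  n14 = (0 | 0 + 0) | (0 | (0 | 0 | 0)) :: ·
Run σ = ⟨ddc⟩ on P: start {m0}
  step 1 (d): {m2}
  step 2 (d): {m6}
  step 3 (c): {m11}
  P completes σ.
Run σ = ⟨ddc⟩ on Q: start {n0}
  step 1 (d): {n2}
  step 2 (d): {n6}
  step 3 (c): ∅  — Q cannot continue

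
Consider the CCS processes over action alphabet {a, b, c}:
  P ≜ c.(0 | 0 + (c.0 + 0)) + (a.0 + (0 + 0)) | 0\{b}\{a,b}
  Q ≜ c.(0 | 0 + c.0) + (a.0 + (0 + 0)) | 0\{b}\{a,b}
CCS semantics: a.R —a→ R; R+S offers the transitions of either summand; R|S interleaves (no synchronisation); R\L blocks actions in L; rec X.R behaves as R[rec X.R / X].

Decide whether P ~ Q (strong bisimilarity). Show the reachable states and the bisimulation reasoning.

YES

LTS(P): 4 reachable states
  u0 = c.(0 | 0 + (c.0 + 0)) + (a.0 + (0 + 0)) | 0\{b}\{a,b} ⊢ =a=> u1, =c=> u2
  u1 = 0 | 0\{b}\{a,b} ⊢ (no moves)
  u2 = 0 | 0 + (c.0 + 0) ⊢ =c=> u3
  u3 = 0 ⊢ (no moves)
LTS(Q): 4 reachable states
  v0 = c.(0 | 0 + c.0) + (a.0 + (0 + 0)) | 0\{b}\{a,b} ⊢ =a=> v1, =c=> v2
  v1 = 0 | 0\{b}\{a,b} ⊢ (no moves)
  v2 = 0 | 0 + c.0 ⊢ =c=> v3
  v3 = 0 ⊢ (no moves)
Partition-refinement fixed point:
  B0 = {u0, v0}
  B1 = {u2, v2}
  B2 = {u1, u3, v1, v3}
u0 ∈ B0, v0 ∈ B0 → same block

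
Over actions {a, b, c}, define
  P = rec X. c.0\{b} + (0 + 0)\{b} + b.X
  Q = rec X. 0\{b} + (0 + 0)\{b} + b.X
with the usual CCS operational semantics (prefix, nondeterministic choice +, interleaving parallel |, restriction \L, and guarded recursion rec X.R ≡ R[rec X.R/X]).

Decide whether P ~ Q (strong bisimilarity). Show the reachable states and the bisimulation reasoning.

not bisimilar

P's transition system — 2 states:
  s0 = rec X. c.0\{b} + (0 + 0)\{b} + b.X | =b=> s0, =c=> s1
  s1 = 0\{b} | ∅
Q's transition system — 1 states:
  t0 = rec X. 0\{b} + (0 + 0)\{b} + b.X | =b=> t0
Bisimilarity quotient blocks:
  B0 = {s0}
  B1 = {s1}
  B2 = {t0}
s0 ∈ B0, t0 ∈ B2 → different blocks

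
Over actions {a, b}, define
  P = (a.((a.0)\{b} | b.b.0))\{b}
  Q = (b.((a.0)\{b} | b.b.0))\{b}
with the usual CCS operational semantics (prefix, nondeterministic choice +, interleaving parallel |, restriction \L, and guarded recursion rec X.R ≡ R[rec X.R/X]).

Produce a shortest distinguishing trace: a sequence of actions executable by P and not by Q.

P's transition system — 3 states:
  m0 = (a.((a.0)\{b} | b.b.0))\{b} ⊢ —a→ m1
  m1 = ((a.0)\{b} | b.b.0)\{b} ⊢ —a→ m2
  m2 = (0\{b} | b.b.0)\{b} ⊢ ∅
Q's transition system — 1 states:
  n0 = (b.((a.0)\{b} | b.b.0))\{b} ⊢ ∅
Trace ⟨a⟩ through P, begin at {m0}:
  [1] a ⇒ {m1}
  — P admits the full trace.
Trace ⟨a⟩ through Q, begin at {n0}:
  [1] a ⇒ ∅  — Q cannot continue

a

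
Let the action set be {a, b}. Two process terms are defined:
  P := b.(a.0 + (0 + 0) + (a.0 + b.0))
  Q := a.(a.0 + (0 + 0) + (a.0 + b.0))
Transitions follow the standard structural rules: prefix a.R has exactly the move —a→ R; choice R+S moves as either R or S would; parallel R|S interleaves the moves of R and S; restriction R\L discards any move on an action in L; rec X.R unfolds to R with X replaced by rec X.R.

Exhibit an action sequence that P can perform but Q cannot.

Reachable graph of P (3 states):
  p0 = b.(a.0 + (0 + 0) + (a.0 + b.0)) → --b--▸ p1
  p1 = a.0 + (0 + 0) + (a.0 + b.0) → --a--▸ p2, --b--▸ p2
  p2 = 0 → stopped
Reachable graph of Q (3 states):
  q0 = a.(a.0 + (0 + 0) + (a.0 + b.0)) → --a--▸ q1
  q1 = a.0 + (0 + 0) + (a.0 + b.0) → --a--▸ q2, --b--▸ q2
  q2 = 0 → stopped
Executing b from P (initial set {p0}):
  after b @ step 1: {p1}
  ✓ P
Executing b from Q (initial set {q0}):
  after b @ step 1: no successor for Q

b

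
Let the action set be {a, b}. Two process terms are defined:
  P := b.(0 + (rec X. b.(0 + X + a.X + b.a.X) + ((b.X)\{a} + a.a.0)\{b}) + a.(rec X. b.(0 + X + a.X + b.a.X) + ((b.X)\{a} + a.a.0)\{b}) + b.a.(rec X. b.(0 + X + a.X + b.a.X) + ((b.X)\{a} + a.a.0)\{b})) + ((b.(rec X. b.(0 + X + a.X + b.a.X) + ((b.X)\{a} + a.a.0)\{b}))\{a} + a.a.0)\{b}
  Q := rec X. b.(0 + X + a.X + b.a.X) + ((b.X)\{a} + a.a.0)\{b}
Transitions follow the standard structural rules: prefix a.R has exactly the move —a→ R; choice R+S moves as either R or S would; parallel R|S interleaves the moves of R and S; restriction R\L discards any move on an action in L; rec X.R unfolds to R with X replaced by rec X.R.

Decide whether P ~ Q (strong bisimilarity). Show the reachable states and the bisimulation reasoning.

P ~ Q

P's transition system — 6 states:
  m0 = b.(0 + (rec X. b.(0 + X + a.X + b.a.X) + ((b.X)\{a} + a.a.0)\{b}) + a.(rec X. b.(0 + X + a.X + b.a.X) + ((b.X)\{a} + a.a.0)\{b}) + b.a.(rec X. b.(0 + X + a.X + b.a.X) + ((b.X)\{a} + a.a.0)\{b})) + ((b.(rec X. b.(0 + X + a.X + b.a.X) + ((b.X)\{a} + a.a.0)\{b}))\{a} + a.a.0)\{b} has moves --a--▸ m1, --b--▸ m2
  m1 = (a.0)\{b} has moves --a--▸ m3
  m2 = 0 + (rec X. b.(0 + X + a.X + b.a.X) + ((b.X)\{a} + a.a.0)\{b}) + a.(rec X. b.(0 + X + a.X + b.a.X) + ((b.X)\{a} + a.a.0)\{b}) + b.a.(rec X. b.(0 + X + a.X + b.a.X) + ((b.X)\{a} + a.a.0)\{b}) has moves --a--▸ m1, --a--▸ m4, --b--▸ m2, --b--▸ m5
  m3 = 0\{b} has moves deadlocked
  m4 = rec X. b.(0 + X + a.X + b.a.X) + ((b.X)\{a} + a.a.0)\{b} has moves --a--▸ m1, --b--▸ m2
  m5 = a.(rec X. b.(0 + X + a.X + b.a.X) + ((b.X)\{a} + a.a.0)\{b}) has moves --a--▸ m4
Q's transition system — 5 states:
  n0 = rec X. b.(0 + X + a.X + b.a.X) + ((b.X)\{a} + a.a.0)\{b} has moves --a--▸ n1, --b--▸ n2
  n1 = (a.0)\{b} has moves --a--▸ n3
  n2 = 0 + (rec X. b.(0 + X + a.X + b.a.X) + ((b.X)\{a} + a.a.0)\{b}) + a.(rec X. b.(0 + X + a.X + b.a.X) + ((b.X)\{a} + a.a.0)\{b}) + b.a.(rec X. b.(0 + X + a.X + b.a.X) + ((b.X)\{a} + a.a.0)\{b}) has moves --a--▸ n0, --a--▸ n1, --b--▸ n2, --b--▸ n4
  n3 = 0\{b} has moves deadlocked
  n4 = a.(rec X. b.(0 + X + a.X + b.a.X) + ((b.X)\{a} + a.a.0)\{b}) has moves --a--▸ n0
Bisimilarity quotient blocks:
  B0 = {m0, m4, n0}
  B1 = {m2, n2}
  B2 = {m1, n1}
  B3 = {m3, n3}
  B4 = {m5, n4}
m0 ∈ B0, n0 ∈ B0 → same block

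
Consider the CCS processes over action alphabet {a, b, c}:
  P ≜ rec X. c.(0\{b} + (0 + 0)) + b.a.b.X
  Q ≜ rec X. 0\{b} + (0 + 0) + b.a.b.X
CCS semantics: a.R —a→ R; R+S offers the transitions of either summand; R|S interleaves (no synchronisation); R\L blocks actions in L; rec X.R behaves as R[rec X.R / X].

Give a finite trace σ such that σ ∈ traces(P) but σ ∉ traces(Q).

c

Reachable graph of P (4 states):
  u0 = rec X. c.(0\{b} + (0 + 0)) + b.a.b.X → -b-> u1, -c-> u2
  u1 = a.b.(rec X. c.(0\{b} + (0 + 0)) + b.a.b.X) → -a-> u3
  u2 = 0\{b} + (0 + 0) → stopped
  u3 = b.(rec X. c.(0\{b} + (0 + 0)) + b.a.b.X) → -b-> u0
Reachable graph of Q (3 states):
  v0 = rec X. 0\{b} + (0 + 0) + b.a.b.X → -b-> v1
  v1 = a.b.(rec X. 0\{b} + (0 + 0) + b.a.b.X) → -a-> v2
  v2 = b.(rec X. 0\{b} + (0 + 0) + b.a.b.X) → -b-> v0
Executing c from P (initial set {u0}):
  [1] c ⇒ {u2}
  — P admits the full trace.
Executing c from Q (initial set {v0}):
  [1] c ⇒ ∅  — Q cannot continue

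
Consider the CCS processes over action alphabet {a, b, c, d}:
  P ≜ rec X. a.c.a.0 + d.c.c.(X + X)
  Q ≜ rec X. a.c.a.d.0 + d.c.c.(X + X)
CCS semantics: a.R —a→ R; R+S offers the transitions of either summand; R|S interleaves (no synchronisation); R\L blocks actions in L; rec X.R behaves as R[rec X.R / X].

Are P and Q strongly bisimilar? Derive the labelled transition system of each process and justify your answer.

not bisimilar

P's transition system — 7 states:
  u0 = rec X. a.c.a.0 + d.c.c.(X + X) ⊢ ··a··> u1, ··d··> u2
  u1 = c.a.0 ⊢ ··c··> u3
  u2 = c.c.((rec X. a.c.a.0 + d.c.c.(X + X)) + (rec X. a.c.a.0 + d.c.c.(X + X))) ⊢ ··c··> u4
  u3 = a.0 ⊢ ··a··> u5
  u4 = c.((rec X. a.c.a.0 + d.c.c.(X + X)) + (rec X. a.c.a.0 + d.c.c.(X + X))) ⊢ ··c··> u6
  u5 = 0 ⊢ (no moves)
  u6 = (rec X. a.c.a.0 + d.c.c.(X + X)) + (rec X. a.c.a.0 + d.c.c.(X + X)) ⊢ ··a··> u1, ··d··> u2
Q's transition system — 8 states:
  v0 = rec X. a.c.a.d.0 + d.c.c.(X + X) ⊢ ··a··> v1, ··d··> v2
  v1 = c.a.d.0 ⊢ ··c··> v3
  v2 = c.c.((rec X. a.c.a.d.0 + d.c.c.(X + X)) + (rec X. a.c.a.d.0 + d.c.c.(X + X))) ⊢ ··c··> v4
  v3 = a.d.0 ⊢ ··a··> v5
  v4 = c.((rec X. a.c.a.d.0 + d.c.c.(X + X)) + (rec X. a.c.a.d.0 + d.c.c.(X + X))) ⊢ ··c··> v6
  v5 = d.0 ⊢ ··d··> v7
  v6 = (rec X. a.c.a.d.0 + d.c.c.(X + X)) + (rec X. a.c.a.d.0 + d.c.c.(X + X)) ⊢ ··a··> v1, ··d··> v2
  v7 = 0 ⊢ (no moves)
Bisimilarity quotient blocks:
  B0 = {u0, u6}
  B1 = {u1}
  B2 = {u3}
  B3 = {u5, v7}
  B4 = {u2}
  B5 = {u4}
  B6 = {v0, v6}
  B7 = {v2}
  B8 = {v4}
  B9 = {v1}
  B10 = {v3}
  B11 = {v5}
u0 ∈ B0, v0 ∈ B6 → different blocks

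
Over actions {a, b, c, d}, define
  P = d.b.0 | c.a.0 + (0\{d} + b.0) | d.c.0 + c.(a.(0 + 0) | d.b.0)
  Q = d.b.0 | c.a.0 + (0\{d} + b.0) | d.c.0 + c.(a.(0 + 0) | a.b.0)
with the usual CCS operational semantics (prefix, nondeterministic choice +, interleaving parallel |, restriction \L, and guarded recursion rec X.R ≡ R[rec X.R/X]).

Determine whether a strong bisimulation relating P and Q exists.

NO

LTS(P): 19 reachable states
  u0 = d.b.0 | c.a.0 + (0\{d} + b.0) | d.c.0 + c.(a.(0 + 0) | d.b.0) :: --b--▸ u1, --c--▸ u2, --c--▸ u3, --d--▸ u4, --d--▸ u5
  u1 = 0 | d.c.0 :: --d--▸ u6
  u2 = a.(0 + 0) | d.b.0 :: --a--▸ u7, --d--▸ u8
  u3 = d.b.0 | a.0 :: --a--▸ u9, --d--▸ u10
  u4 = (0\{d} + b.0) | c.0 :: --b--▸ u6, --c--▸ u11
  u5 = b.0 | c.a.0 :: --b--▸ u12, --c--▸ u10
  u6 = 0 | c.0 :: --c--▸ u13
  u7 = (0 + 0) | d.b.0 :: --d--▸ u14
  u8 = a.(0 + 0) | b.0 :: --a--▸ u14, --b--▸ u15
  u9 = d.b.0 | 0 :: --d--▸ u16
  u10 = b.0 | a.0 :: --a--▸ u16, --b--▸ u17
  u11 = (0\{d} + b.0) | 0 :: --b--▸ u13
  u12 = 0 | c.a.0 :: --c--▸ u17
  u13 = 0 | 0 :: stopped
  u14 = (0 + 0) | b.0 :: --b--▸ u18
  u15 = a.(0 + 0) | 0 :: --a--▸ u18
  u16 = b.0 | 0 :: --b--▸ u13
  u17 = 0 | a.0 :: --a--▸ u13
  u18 = (0 + 0) | 0 :: stopped
LTS(Q): 19 reachable states
  v0 = d.b.0 | c.a.0 + (0\{d} + b.0) | d.c.0 + c.(a.(0 + 0) | a.b.0) :: --b--▸ v1, --c--▸ v2, --c--▸ v3, --d--▸ v4, --d--▸ v5
  v1 = 0 | d.c.0 :: --d--▸ v6
  v2 = a.(0 + 0) | a.b.0 :: --a--▸ v7, --a--▸ v8
  v3 = d.b.0 | a.0 :: --a--▸ v9, --d--▸ v10
  v4 = (0\{d} + b.0) | c.0 :: --b--▸ v6, --c--▸ v11
  v5 = b.0 | c.a.0 :: --b--▸ v12, --c--▸ v10
  v6 = 0 | c.0 :: --c--▸ v13
  v7 = (0 + 0) | a.b.0 :: --a--▸ v14
  v8 = a.(0 + 0) | b.0 :: --a--▸ v14, --b--▸ v15
  v9 = d.b.0 | 0 :: --d--▸ v16
  v10 = b.0 | a.0 :: --a--▸ v16, --b--▸ v17
  v11 = (0\{d} + b.0) | 0 :: --b--▸ v13
  v12 = 0 | c.a.0 :: --c--▸ v17
  v13 = 0 | 0 :: stopped
  v14 = (0 + 0) | b.0 :: --b--▸ v18
  v15 = a.(0 + 0) | 0 :: --a--▸ v18
  v16 = b.0 | 0 :: --b--▸ v13
  v17 = 0 | a.0 :: --a--▸ v13
  v18 = (0 + 0) | 0 :: stopped
Coarsest stable partition (strong bisimilarity classes):
  B0 = {u0}
  B1 = {u2, u3, v3}
  B2 = {u7, u9, v9}
  B3 = {u11, u14, u16, v11, v14, v16}
  B4 = {u13, u18, v13, v18}
  B5 = {u10, u8, v10, v8}
  B6 = {u15, u17, v15, v17}
  B7 = {u4, v4}
  B8 = {u6, v6}
  B9 = {u5, v5}
  B10 = {u12, v12}
  B11 = {u1, v1}
  B12 = {v0}
  B13 = {v2}
  B14 = {v7}
u0 ∈ B0, v0 ∈ B12 → different blocks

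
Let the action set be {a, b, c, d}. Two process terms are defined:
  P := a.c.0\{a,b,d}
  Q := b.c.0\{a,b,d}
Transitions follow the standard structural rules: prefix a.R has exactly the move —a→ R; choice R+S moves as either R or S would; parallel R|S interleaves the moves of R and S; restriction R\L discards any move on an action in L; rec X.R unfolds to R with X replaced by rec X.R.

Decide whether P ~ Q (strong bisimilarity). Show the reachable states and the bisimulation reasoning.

NO

Reachable graph of P (3 states):
  s0 = a.c.0\{a,b,d} ⊢ =a=> s1
  s1 = c.0\{a,b,d} ⊢ =c=> s2
  s2 = 0\{a,b,d} ⊢ (no moves)
Reachable graph of Q (3 states):
  t0 = b.c.0\{a,b,d} ⊢ =b=> t1
  t1 = c.0\{a,b,d} ⊢ =c=> t2
  t2 = 0\{a,b,d} ⊢ (no moves)
Coarsest stable partition (strong bisimilarity classes):
  B0 = {s0}
  B1 = {s1, t1}
  B2 = {s2, t2}
  B3 = {t0}
s0 ∈ B0, t0 ∈ B3 → different blocks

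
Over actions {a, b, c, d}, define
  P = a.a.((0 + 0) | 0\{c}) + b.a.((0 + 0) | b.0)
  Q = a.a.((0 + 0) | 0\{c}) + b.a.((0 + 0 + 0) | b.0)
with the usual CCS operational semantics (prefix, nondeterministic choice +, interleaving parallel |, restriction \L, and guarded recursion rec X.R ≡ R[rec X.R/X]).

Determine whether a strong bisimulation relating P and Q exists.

bisimilar

P's transition system — 6 states:
  u0 = a.a.((0 + 0) | 0\{c}) + b.a.((0 + 0) | b.0) ⊢ ··a··> u1, ··b··> u2
  u1 = a.((0 + 0) | 0\{c}) ⊢ ··a··> u3
  u2 = a.((0 + 0) | b.0) ⊢ ··a··> u4
  u3 = (0 + 0) | 0\{c} ⊢ stopped
  u4 = (0 + 0) | b.0 ⊢ ··b··> u5
  u5 = (0 + 0) | 0 ⊢ stopped
Q's transition system — 6 states:
  v0 = a.a.((0 + 0) | 0\{c}) + b.a.((0 + 0 + 0) | b.0) ⊢ ··a··> v1, ··b··> v2
  v1 = a.((0 + 0) | 0\{c}) ⊢ ··a··> v3
  v2 = a.((0 + 0 + 0) | b.0) ⊢ ··a··> v4
  v3 = (0 + 0) | 0\{c} ⊢ stopped
  v4 = (0 + 0 + 0) | b.0 ⊢ ··b··> v5
  v5 = (0 + 0 + 0) | 0 ⊢ stopped
Partition-refinement fixed point:
  B0 = {u0, v0}
  B1 = {u2, v2}
  B2 = {u4, v4}
  B3 = {u3, u5, v3, v5}
  B4 = {u1, v1}
u0 ∈ B0, v0 ∈ B0 → same block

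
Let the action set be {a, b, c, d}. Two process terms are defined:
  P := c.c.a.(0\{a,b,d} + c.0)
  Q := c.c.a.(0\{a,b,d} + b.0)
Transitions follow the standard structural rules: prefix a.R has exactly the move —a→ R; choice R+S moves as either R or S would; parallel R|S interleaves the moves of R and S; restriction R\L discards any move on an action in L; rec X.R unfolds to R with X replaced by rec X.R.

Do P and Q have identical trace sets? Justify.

P's transition system — 5 states:
  u0 = c.c.a.(0\{a,b,d} + c.0) | —c→ u1
  u1 = c.a.(0\{a,b,d} + c.0) | —c→ u2
  u2 = a.(0\{a,b,d} + c.0) | —a→ u3
  u3 = 0\{a,b,d} + c.0 | —c→ u4
  u4 = 0 | ∅
Q's transition system — 5 states:
  v0 = c.c.a.(0\{a,b,d} + b.0) | —c→ v1
  v1 = c.a.(0\{a,b,d} + b.0) | —c→ v2
  v2 = a.(0\{a,b,d} + b.0) | —a→ v3
  v3 = 0\{a,b,d} + b.0 | —b→ v4
  v4 = 0 | ∅
Run σ = ⟨ccac⟩ on P: start {u0}
  [1] c ⇒ {u1}
  [2] c ⇒ {u2}
  [3] a ⇒ {u3}
  [4] c ⇒ {u4}
  ✓ P
Run σ = ⟨ccac⟩ on Q: start {v0}
  [1] c ⇒ {v1}
  [2] c ⇒ {v2}
  [3] a ⇒ {v3}
  [4] c ⇒ ∅  — Q cannot continue

trace-distinct — witness ⟨ccac⟩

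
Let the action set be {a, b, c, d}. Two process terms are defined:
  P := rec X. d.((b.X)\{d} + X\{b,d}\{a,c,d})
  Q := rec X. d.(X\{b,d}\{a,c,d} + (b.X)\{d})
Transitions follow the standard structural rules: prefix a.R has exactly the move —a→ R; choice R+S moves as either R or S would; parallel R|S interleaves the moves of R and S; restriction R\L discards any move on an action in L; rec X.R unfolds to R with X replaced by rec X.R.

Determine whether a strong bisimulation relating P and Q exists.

YES

Reachable graph of P (3 states):
  u0 = rec X. d.((b.X)\{d} + X\{b,d}\{a,c,d}) has moves ··d··> u1
  u1 = (b.(rec X. d.((b.X)\{d} + X\{b,d}\{a,c,d})))\{d} + (rec X. d.((b.X)\{d} + X\{b,d}\{a,c,d}))\{b,d}\{a,c,d} has moves ··b··> u2
  u2 = (rec X. d.((b.X)\{d} + X\{b,d}\{a,c,d}))\{d} has moves ·
Reachable graph of Q (3 states):
  v0 = rec X. d.(X\{b,d}\{a,c,d} + (b.X)\{d}) has moves ··d··> v1
  v1 = (rec X. d.(X\{b,d}\{a,c,d} + (b.X)\{d}))\{b,d}\{a,c,d} + (b.(rec X. d.(X\{b,d}\{a,c,d} + (b.X)\{d})))\{d} has moves ··b··> v2
  v2 = (rec X. d.(X\{b,d}\{a,c,d} + (b.X)\{d}))\{d} has moves ·
Partition-refinement fixed point:
  B0 = {u0, v0}
  B1 = {u1, v1}
  B2 = {u2, v2}
u0 ∈ B0, v0 ∈ B0 → same block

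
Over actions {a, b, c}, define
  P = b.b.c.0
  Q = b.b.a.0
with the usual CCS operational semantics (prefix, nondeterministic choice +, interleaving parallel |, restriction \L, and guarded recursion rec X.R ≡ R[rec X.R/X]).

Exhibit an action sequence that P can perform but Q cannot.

LTS(P): 4 reachable states
  p0 = b.b.c.0 ⊢ --b--▸ p1
  p1 = b.c.0 ⊢ --b--▸ p2
  p2 = c.0 ⊢ --c--▸ p3
  p3 = 0 ⊢ ∅
LTS(Q): 4 reachable states
  q0 = b.b.a.0 ⊢ --b--▸ q1
  q1 = b.a.0 ⊢ --b--▸ q2
  q2 = a.0 ⊢ --a--▸ q3
  q3 = 0 ⊢ ∅
Trace ⟨bbc⟩ through P, begin at {p0}:
  [1] b ⇒ {p1}
  [2] b ⇒ {p2}
  [3] c ⇒ {p3}
  ✓ P
Trace ⟨bbc⟩ through Q, begin at {q0}:
  [1] b ⇒ {q1}
  [2] b ⇒ {q2}
  [3] c ⇒ ∅  — Q cannot continue

bbc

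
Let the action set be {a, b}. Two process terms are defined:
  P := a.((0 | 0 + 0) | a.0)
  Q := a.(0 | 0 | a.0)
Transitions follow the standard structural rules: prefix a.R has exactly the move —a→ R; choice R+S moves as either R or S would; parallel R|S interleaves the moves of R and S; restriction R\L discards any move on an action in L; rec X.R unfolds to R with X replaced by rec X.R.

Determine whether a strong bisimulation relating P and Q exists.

YES

Reachable graph of P (3 states):
  u0 = a.((0 | 0 + 0) | a.0) has moves ··a··> u1
  u1 = (0 | 0 + 0) | a.0 has moves ··a··> u2
  u2 = (0 | 0 + 0) | 0 has moves stopped
Reachable graph of Q (3 states):
  v0 = a.(0 | 0 | a.0) has moves ··a··> v1
  v1 = 0 | 0 | a.0 has moves ··a··> v2
  v2 = 0 | 0 | 0 has moves stopped
Partition-refinement fixed point:
  B0 = {u0, v0}
  B1 = {u1, v1}
  B2 = {u2, v2}
u0 ∈ B0, v0 ∈ B0 → same block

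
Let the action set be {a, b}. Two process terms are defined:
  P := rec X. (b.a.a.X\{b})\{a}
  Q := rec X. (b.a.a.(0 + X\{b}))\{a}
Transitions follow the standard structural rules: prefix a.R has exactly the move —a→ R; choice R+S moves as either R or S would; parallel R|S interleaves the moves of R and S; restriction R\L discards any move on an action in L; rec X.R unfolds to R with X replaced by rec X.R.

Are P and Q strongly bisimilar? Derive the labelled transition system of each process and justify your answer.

LTS(P): 2 reachable states
  s0 = rec X. (b.a.a.X\{b})\{a} | --b--▸ s1
  s1 = (a.a.(rec X. (b.a.a.X\{b})\{a})\{b})\{a} | stopped
LTS(Q): 2 reachable states
  t0 = rec X. (b.a.a.(0 + X\{b}))\{a} | --b--▸ t1
  t1 = (a.a.(0 + (rec X. (b.a.a.(0 + X\{b}))\{a})\{b}))\{a} | stopped
Coarsest stable partition (strong bisimilarity classes):
  B0 = {s0, t0}
  B1 = {s1, t1}
s0 ∈ B0, t0 ∈ B0 → same block

YES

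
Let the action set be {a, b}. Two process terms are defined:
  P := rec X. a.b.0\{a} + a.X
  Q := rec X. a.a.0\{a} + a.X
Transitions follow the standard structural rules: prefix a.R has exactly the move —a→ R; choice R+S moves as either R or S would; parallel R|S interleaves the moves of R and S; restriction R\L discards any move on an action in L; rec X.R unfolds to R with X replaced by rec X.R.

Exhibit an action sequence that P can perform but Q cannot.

LTS(P): 3 reachable states
  m0 = rec X. a.b.0\{a} + a.X | --a--▸ m0, --a--▸ m1
  m1 = b.0\{a} | --b--▸ m2
  m2 = 0\{a} | (no moves)
LTS(Q): 3 reachable states
  n0 = rec X. a.a.0\{a} + a.X | --a--▸ n0, --a--▸ n1
  n1 = a.0\{a} | --a--▸ n2
  n2 = 0\{a} | (no moves)
Run σ = ⟨ab⟩ on P: start {m0}
  step 1 (a): {m0, m1}
  step 2 (b): {m2}
  — P admits the full trace.
Run σ = ⟨ab⟩ on Q: start {n0}
  step 1 (a): {n0, n1}
  step 2 (b): ∅  — Q cannot continue

ab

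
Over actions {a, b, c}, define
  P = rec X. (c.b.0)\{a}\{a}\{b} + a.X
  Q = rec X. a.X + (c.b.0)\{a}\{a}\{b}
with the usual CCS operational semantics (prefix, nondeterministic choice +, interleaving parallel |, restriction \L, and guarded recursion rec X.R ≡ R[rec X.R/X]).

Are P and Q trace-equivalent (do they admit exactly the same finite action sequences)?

trace-equivalent

Reachable graph of P (2 states):
  u0 = rec X. (c.b.0)\{a}\{a}\{b} + a.X has moves —a→ u0, —c→ u1
  u1 = (b.0)\{a}\{a}\{b} has moves ∅
Reachable graph of Q (2 states):
  v0 = rec X. a.X + (c.b.0)\{a}\{a}\{b} has moves —a→ v0, —c→ v1
  v1 = (b.0)\{a}\{a}\{b} has moves ∅
Coarsest stable partition (strong bisimilarity classes):
  B0 = {u0, v0}
  B1 = {u1, v1}
u0 ∈ B0, v0 ∈ B0 → same block
Bisimilar ⇒ trace-equivalent.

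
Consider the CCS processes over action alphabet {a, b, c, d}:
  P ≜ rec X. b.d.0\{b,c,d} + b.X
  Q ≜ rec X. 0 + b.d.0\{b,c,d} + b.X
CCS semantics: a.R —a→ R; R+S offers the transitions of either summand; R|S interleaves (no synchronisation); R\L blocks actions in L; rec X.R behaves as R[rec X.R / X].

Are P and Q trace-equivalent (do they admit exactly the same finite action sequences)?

Reachable graph of P (3 states):
  s0 = rec X. b.d.0\{b,c,d} + b.X :: -b-> s0, -b-> s1
  s1 = d.0\{b,c,d} :: -d-> s2
  s2 = 0\{b,c,d} :: stopped
Reachable graph of Q (3 states):
  t0 = rec X. 0 + b.d.0\{b,c,d} + b.X :: -b-> t0, -b-> t1
  t1 = d.0\{b,c,d} :: -d-> t2
  t2 = 0\{b,c,d} :: stopped
Coarsest stable partition (strong bisimilarity classes):
  B0 = {s0, t0}
  B1 = {s1, t1}
  B2 = {s2, t2}
s0 ∈ B0, t0 ∈ B0 → same block
Bisimilar ⇒ trace-equivalent.

trace-equivalent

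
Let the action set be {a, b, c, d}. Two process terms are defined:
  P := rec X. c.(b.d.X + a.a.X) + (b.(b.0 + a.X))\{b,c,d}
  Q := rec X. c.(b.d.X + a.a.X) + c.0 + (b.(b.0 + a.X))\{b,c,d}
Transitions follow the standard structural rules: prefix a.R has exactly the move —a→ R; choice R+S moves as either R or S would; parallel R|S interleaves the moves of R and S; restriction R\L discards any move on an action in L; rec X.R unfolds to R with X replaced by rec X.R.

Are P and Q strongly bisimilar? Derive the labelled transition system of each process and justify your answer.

P ≁ Q

LTS(P): 4 reachable states
  s0 = rec X. c.(b.d.X + a.a.X) + (b.(b.0 + a.X))\{b,c,d} ⊢ ··c··> s1
  s1 = b.d.(rec X. c.(b.d.X + a.a.X) + (b.(b.0 + a.X))\{b,c,d}) + a.a.(rec X. c.(b.d.X + a.a.X) + (b.(b.0 + a.X))\{b,c,d}) ⊢ ··a··> s2, ··b··> s3
  s2 = a.(rec X. c.(b.d.X + a.a.X) + (b.(b.0 + a.X))\{b,c,d}) ⊢ ··a··> s0
  s3 = d.(rec X. c.(b.d.X + a.a.X) + (b.(b.0 + a.X))\{b,c,d}) ⊢ ··d··> s0
LTS(Q): 5 reachable states
  t0 = rec X. c.(b.d.X + a.a.X) + c.0 + (b.(b.0 + a.X))\{b,c,d} ⊢ ··c··> t1, ··c··> t2
  t1 = 0 ⊢ deadlocked
  t2 = b.d.(rec X. c.(b.d.X + a.a.X) + c.0 + (b.(b.0 + a.X))\{b,c,d}) + a.a.(rec X. c.(b.d.X + a.a.X) + c.0 + (b.(b.0 + a.X))\{b,c,d}) ⊢ ··a··> t3, ··b··> t4
  t3 = a.(rec X. c.(b.d.X + a.a.X) + c.0 + (b.(b.0 + a.X))\{b,c,d}) ⊢ ··a··> t0
  t4 = d.(rec X. c.(b.d.X + a.a.X) + c.0 + (b.(b.0 + a.X))\{b,c,d}) ⊢ ··d··> t0
Bisimilarity quotient blocks:
  B0 = {s0}
  B1 = {s1}
  B2 = {s3}
  B3 = {s2}
  B4 = {t0}
  B5 = {t2}
  B6 = {t3}
  B7 = {t4}
  B8 = {t1}
s0 ∈ B0, t0 ∈ B4 → different blocks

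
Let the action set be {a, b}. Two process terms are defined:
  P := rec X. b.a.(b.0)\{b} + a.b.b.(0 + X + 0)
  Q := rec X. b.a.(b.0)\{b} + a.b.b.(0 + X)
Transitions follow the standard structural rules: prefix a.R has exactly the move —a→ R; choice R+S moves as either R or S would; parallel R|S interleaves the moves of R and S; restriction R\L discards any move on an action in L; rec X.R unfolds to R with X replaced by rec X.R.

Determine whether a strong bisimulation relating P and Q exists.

LTS(P): 6 reachable states
  p0 = rec X. b.a.(b.0)\{b} + a.b.b.(0 + X + 0) has moves -a-> p1, -b-> p2
  p1 = b.b.(0 + (rec X. b.a.(b.0)\{b} + a.b.b.(0 + X + 0)) + 0) has moves -b-> p3
  p2 = a.(b.0)\{b} has moves -a-> p4
  p3 = b.(0 + (rec X. b.a.(b.0)\{b} + a.b.b.(0 + X + 0)) + 0) has moves -b-> p5
  p4 = (b.0)\{b} has moves ·
  p5 = 0 + (rec X. b.a.(b.0)\{b} + a.b.b.(0 + X + 0)) + 0 has moves -a-> p1, -b-> p2
LTS(Q): 6 reachable states
  q0 = rec X. b.a.(b.0)\{b} + a.b.b.(0 + X) has moves -a-> q1, -b-> q2
  q1 = b.b.(0 + (rec X. b.a.(b.0)\{b} + a.b.b.(0 + X))) has moves -b-> q3
  q2 = a.(b.0)\{b} has moves -a-> q4
  q3 = b.(0 + (rec X. b.a.(b.0)\{b} + a.b.b.(0 + X))) has moves -b-> q5
  q4 = (b.0)\{b} has moves ·
  q5 = 0 + (rec X. b.a.(b.0)\{b} + a.b.b.(0 + X)) has moves -a-> q1, -b-> q2
Coarsest stable partition (strong bisimilarity classes):
  B0 = {p0, p5, q0, q5}
  B1 = {p1, q1}
  B2 = {p3, q3}
  B3 = {p2, q2}
  B4 = {p4, q4}
p0 ∈ B0, q0 ∈ B0 → same block

bisimilar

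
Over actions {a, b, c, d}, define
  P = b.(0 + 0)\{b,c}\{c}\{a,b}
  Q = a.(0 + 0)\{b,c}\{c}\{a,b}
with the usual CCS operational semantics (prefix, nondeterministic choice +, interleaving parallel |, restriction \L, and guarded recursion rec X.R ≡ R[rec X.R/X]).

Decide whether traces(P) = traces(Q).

trace-distinct — witness ⟨b⟩

P's transition system — 2 states:
  u0 = b.(0 + 0)\{b,c}\{c}\{a,b} :: =b=> u1
  u1 = (0 + 0)\{b,c}\{c}\{a,b} :: stopped
Q's transition system — 2 states:
  v0 = a.(0 + 0)\{b,c}\{c}\{a,b} :: =a=> v1
  v1 = (0 + 0)\{b,c}\{c}\{a,b} :: stopped
Executing b from P (initial set {u0}):
  step 1 (b): {u1}
  P completes σ.
Executing b from Q (initial set {v0}):
  step 1 (b): ∅  — Q cannot continue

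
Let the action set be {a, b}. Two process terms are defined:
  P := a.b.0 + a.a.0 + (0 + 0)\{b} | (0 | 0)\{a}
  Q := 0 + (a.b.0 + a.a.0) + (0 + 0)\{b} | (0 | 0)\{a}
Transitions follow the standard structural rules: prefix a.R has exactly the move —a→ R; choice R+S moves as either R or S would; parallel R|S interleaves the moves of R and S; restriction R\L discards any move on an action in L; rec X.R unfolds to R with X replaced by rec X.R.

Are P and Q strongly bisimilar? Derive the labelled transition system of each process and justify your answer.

Reachable graph of P (4 states):
  p0 = a.b.0 + a.a.0 + (0 + 0)\{b} | (0 | 0)\{a} → =a=> p1, =a=> p2
  p1 = a.0 → =a=> p3
  p2 = b.0 → =b=> p3
  p3 = 0 → ·
Reachable graph of Q (4 states):
  q0 = 0 + (a.b.0 + a.a.0) + (0 + 0)\{b} | (0 | 0)\{a} → =a=> q1, =a=> q2
  q1 = a.0 → =a=> q3
  q2 = b.0 → =b=> q3
  q3 = 0 → ·
Coarsest stable partition (strong bisimilarity classes):
  B0 = {p0, q0}
  B1 = {p2, q2}
  B2 = {p3, q3}
  B3 = {p1, q1}
p0 ∈ B0, q0 ∈ B0 → same block

YES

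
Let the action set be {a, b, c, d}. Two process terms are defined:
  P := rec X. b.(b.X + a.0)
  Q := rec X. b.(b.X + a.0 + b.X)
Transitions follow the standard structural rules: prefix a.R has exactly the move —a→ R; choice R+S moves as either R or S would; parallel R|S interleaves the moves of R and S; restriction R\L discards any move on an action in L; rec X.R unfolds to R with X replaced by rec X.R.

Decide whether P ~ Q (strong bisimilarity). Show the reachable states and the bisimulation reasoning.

P ~ Q

P's transition system — 3 states:
  u0 = rec X. b.(b.X + a.0) has moves =b=> u1
  u1 = b.(rec X. b.(b.X + a.0)) + a.0 has moves =a=> u2, =b=> u0
  u2 = 0 has moves (no moves)
Q's transition system — 3 states:
  v0 = rec X. b.(b.X + a.0 + b.X) has moves =b=> v1
  v1 = b.(rec X. b.(b.X + a.0 + b.X)) + a.0 + b.(rec X. b.(b.X + a.0 + b.X)) has moves =a=> v2, =b=> v0
  v2 = 0 has moves (no moves)
Partition-refinement fixed point:
  B0 = {u0, v0}
  B1 = {u1, v1}
  B2 = {u2, v2}
u0 ∈ B0, v0 ∈ B0 → same block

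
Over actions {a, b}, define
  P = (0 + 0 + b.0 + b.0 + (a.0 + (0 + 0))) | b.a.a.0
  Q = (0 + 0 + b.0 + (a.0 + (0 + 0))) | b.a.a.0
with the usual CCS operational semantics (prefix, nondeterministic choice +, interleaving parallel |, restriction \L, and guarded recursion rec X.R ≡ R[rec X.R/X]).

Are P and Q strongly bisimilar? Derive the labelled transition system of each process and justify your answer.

Reachable graph of P (8 states):
  m0 = (0 + 0 + b.0 + b.0 + (a.0 + (0 + 0))) | b.a.a.0 :: -a-> m1, -b-> m1, -b-> m2
  m1 = 0 | b.a.a.0 :: -b-> m3
  m2 = (0 + 0 + b.0 + b.0 + (a.0 + (0 + 0))) | a.a.0 :: -a-> m3, -a-> m4, -b-> m3
  m3 = 0 | a.a.0 :: -a-> m5
  m4 = (0 + 0 + b.0 + b.0 + (a.0 + (0 + 0))) | a.0 :: -a-> m5, -a-> m6, -b-> m5
  m5 = 0 | a.0 :: -a-> m7
  m6 = (0 + 0 + b.0 + b.0 + (a.0 + (0 + 0))) | 0 :: -a-> m7, -b-> m7
  m7 = 0 | 0 :: stopped
Reachable graph of Q (8 states):
  n0 = (0 + 0 + b.0 + (a.0 + (0 + 0))) | b.a.a.0 :: -a-> n1, -b-> n1, -b-> n2
  n1 = 0 | b.a.a.0 :: -b-> n3
  n2 = (0 + 0 + b.0 + (a.0 + (0 + 0))) | a.a.0 :: -a-> n3, -a-> n4, -b-> n3
  n3 = 0 | a.a.0 :: -a-> n5
  n4 = (0 + 0 + b.0 + (a.0 + (0 + 0))) | a.0 :: -a-> n5, -a-> n6, -b-> n5
  n5 = 0 | a.0 :: -a-> n7
  n6 = (0 + 0 + b.0 + (a.0 + (0 + 0))) | 0 :: -a-> n7, -b-> n7
  n7 = 0 | 0 :: stopped
Bisimilarity quotient blocks:
  B0 = {m0, n0}
  B1 = {m1, n1}
  B2 = {m3, n3}
  B3 = {m5, n5}
  B4 = {m7, n7}
  B5 = {m2, n2}
  B6 = {m4, n4}
  B7 = {m6, n6}
m0 ∈ B0, n0 ∈ B0 → same block

bisimilar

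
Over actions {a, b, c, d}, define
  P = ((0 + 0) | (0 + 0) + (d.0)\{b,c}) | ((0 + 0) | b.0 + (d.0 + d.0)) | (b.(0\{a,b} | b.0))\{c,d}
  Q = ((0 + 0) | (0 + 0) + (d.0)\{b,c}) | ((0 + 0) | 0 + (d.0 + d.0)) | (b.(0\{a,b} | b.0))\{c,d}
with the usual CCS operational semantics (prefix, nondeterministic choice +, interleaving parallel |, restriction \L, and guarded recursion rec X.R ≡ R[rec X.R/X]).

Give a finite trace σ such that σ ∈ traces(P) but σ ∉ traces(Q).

P's transition system — 18 states:
  m0 = ((0 + 0) | (0 + 0) + (d.0)\{b,c}) | ((0 + 0) | b.0 + (d.0 + d.0)) | (b.(0\{a,b} | b.0))\{c,d} :: ··b··> m1, ··b··> m2, ··d··> m3, ··d··> m4
  m1 = ((0 + 0) | (0 + 0) + (d.0)\{b,c}) | ((0 + 0) | 0) | (b.(0\{a,b} | b.0))\{c,d} :: ··b··> m5, ··d··> m6
  m2 = ((0 + 0) | (0 + 0) + (d.0)\{b,c}) | ((0 + 0) | b.0 + (d.0 + d.0)) | (0\{a,b} | b.0)\{c,d} :: ··b··> m5, ··b··> m7, ··d··> m8, ··d··> m9
  m3 = ((0 + 0) | (0 + 0) + (d.0)\{b,c}) | 0 | (b.(0\{a,b} | b.0))\{c,d} :: ··b··> m8, ··d··> m10
  m4 = 0\{b,c} | ((0 + 0) | b.0 + (d.0 + d.0)) | (b.(0\{a,b} | b.0))\{c,d} :: ··b··> m6, ··b··> m9, ··d··> m10
  m5 = ((0 + 0) | (0 + 0) + (d.0)\{b,c}) | ((0 + 0) | 0) | (0\{a,b} | b.0)\{c,d} :: ··b··> m11, ··d··> m12
  m6 = 0\{b,c} | ((0 + 0) | 0) | (b.(0\{a,b} | b.0))\{c,d} :: ··b··> m12
  m7 = ((0 + 0) | (0 + 0) + (d.0)\{b,c}) | ((0 + 0) | b.0 + (d.0 + d.0)) | (0\{a,b} | 0)\{c,d} :: ··b··> m11, ··d··> m13, ··d··> m14
  m8 = ((0 + 0) | (0 + 0) + (d.0)\{b,c}) | 0 | (0\{a,b} | b.0)\{c,d} :: ··b··> m13, ··d··> m15
  m9 = 0\{b,c} | ((0 + 0) | b.0 + (d.0 + d.0)) | (0\{a,b} | b.0)\{c,d} :: ··b··> m12, ··b··> m14, ··d··> m15
  m10 = 0\{b,c} | 0 | (b.(0\{a,b} | b.0))\{c,d} :: ··b··> m15
  m11 = ((0 + 0) | (0 + 0) + (d.0)\{b,c}) | ((0 + 0) | 0) | (0\{a,b} | 0)\{c,d} :: ··d··> m16
  m12 = 0\{b,c} | ((0 + 0) | 0) | (0\{a,b} | b.0)\{c,d} :: ··b··> m16
  m13 = ((0 + 0) | (0 + 0) + (d.0)\{b,c}) | 0 | (0\{a,b} | 0)\{c,d} :: ··d··> m17
  m14 = 0\{b,c} | ((0 + 0) | b.0 + (d.0 + d.0)) | (0\{a,b} | 0)\{c,d} :: ··b··> m16, ··d··> m17
  m15 = 0\{b,c} | 0 | (0\{a,b} | b.0)\{c,d} :: ··b··> m17
  m16 = 0\{b,c} | ((0 + 0) | 0) | (0\{a,b} | 0)\{c,d} :: ·
  m17 = 0\{b,c} | 0 | (0\{a,b} | 0)\{c,d} :: ·
Q's transition system — 12 states:
  n0 = ((0 + 0) | (0 + 0) + (d.0)\{b,c}) | ((0 + 0) | 0 + (d.0 + d.0)) | (b.(0\{a,b} | b.0))\{c,d} :: ··b··> n1, ··d··> n2, ··d··> n3
  n1 = ((0 + 0) | (0 + 0) + (d.0)\{b,c}) | ((0 + 0) | 0 + (d.0 + d.0)) | (0\{a,b} | b.0)\{c,d} :: ··b··> n4, ··d··> n5, ··d··> n6
  n2 = ((0 + 0) | (0 + 0) + (d.0)\{b,c}) | 0 | (b.(0\{a,b} | b.0))\{c,d} :: ··b··> n5, ··d··> n7
  n3 = 0\{b,c} | ((0 + 0) | 0 + (d.0 + d.0)) | (b.(0\{a,b} | b.0))\{c,d} :: ··b··> n6, ··d··> n7
  n4 = ((0 + 0) | (0 + 0) + (d.0)\{b,c}) | ((0 + 0) | 0 + (d.0 + d.0)) | (0\{a,b} | 0)\{c,d} :: ··d··> n8, ··d··> n9
  n5 = ((0 + 0) | (0 + 0) + (d.0)\{b,c}) | 0 | (0\{a,b} | b.0)\{c,d} :: ··b··> n8, ··d··> n10
  n6 = 0\{b,c} | ((0 + 0) | 0 + (d.0 + d.0)) | (0\{a,b} | b.0)\{c,d} :: ··b··> n9, ··d··> n10
  n7 = 0\{b,c} | 0 | (b.(0\{a,b} | b.0))\{c,d} :: ··b··> n10
  n8 = ((0 + 0) | (0 + 0) + (d.0)\{b,c}) | 0 | (0\{a,b} | 0)\{c,d} :: ··d··> n11
  n9 = 0\{b,c} | ((0 + 0) | 0 + (d.0 + d.0)) | (0\{a,b} | 0)\{c,d} :: ··d··> n11
  n10 = 0\{b,c} | 0 | (0\{a,b} | b.0)\{c,d} :: ··b··> n11
  n11 = 0\{b,c} | 0 | (0\{a,b} | 0)\{c,d} :: ·
Trace ⟨bbb⟩ through P, begin at {m0}:
  step 1 (b): {m1, m2}
  step 2 (b): {m5, m7}
  step 3 (b): {m11}
  ✓ P
Trace ⟨bbb⟩ through Q, begin at {n0}:
  step 1 (b): {n1}
  step 2 (b): {n4}
  step 3 (b): ∅ (Q stuck)

bbb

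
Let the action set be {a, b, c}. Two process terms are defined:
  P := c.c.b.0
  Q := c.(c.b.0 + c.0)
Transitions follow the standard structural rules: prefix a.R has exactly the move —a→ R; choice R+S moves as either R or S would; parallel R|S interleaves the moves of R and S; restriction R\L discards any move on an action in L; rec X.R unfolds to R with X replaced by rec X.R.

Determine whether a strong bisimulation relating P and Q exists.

NO

P's transition system — 4 states:
  u0 = c.c.b.0 ⊢ =c=> u1
  u1 = c.b.0 ⊢ =c=> u2
  u2 = b.0 ⊢ =b=> u3
  u3 = 0 ⊢ ∅
Q's transition system — 4 states:
  v0 = c.(c.b.0 + c.0) ⊢ =c=> v1
  v1 = c.b.0 + c.0 ⊢ =c=> v2, =c=> v3
  v2 = 0 ⊢ ∅
  v3 = b.0 ⊢ =b=> v2
Coarsest stable partition (strong bisimilarity classes):
  B0 = {u0}
  B1 = {u1}
  B2 = {u2, v3}
  B3 = {u3, v2}
  B4 = {v0}
  B5 = {v1}
u0 ∈ B0, v0 ∈ B4 → different blocks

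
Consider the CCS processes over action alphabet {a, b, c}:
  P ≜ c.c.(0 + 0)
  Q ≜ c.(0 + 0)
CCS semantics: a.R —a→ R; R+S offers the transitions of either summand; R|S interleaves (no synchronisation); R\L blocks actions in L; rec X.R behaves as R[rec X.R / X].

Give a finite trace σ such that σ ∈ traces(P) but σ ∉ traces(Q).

P's transition system — 3 states:
  m0 = c.c.(0 + 0) :: =c=> m1
  m1 = c.(0 + 0) :: =c=> m2
  m2 = 0 + 0 :: stopped
Q's transition system — 2 states:
  n0 = c.(0 + 0) :: =c=> n1
  n1 = 0 + 0 :: stopped
Trace ⟨cc⟩ through P, begin at {m0}:
  [1] c ⇒ {m1}
  [2] c ⇒ {m2}
  ✓ P
Trace ⟨cc⟩ through Q, begin at {n0}:
  [1] c ⇒ {n1}
  [2] c ⇒ no successor for Q

cc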